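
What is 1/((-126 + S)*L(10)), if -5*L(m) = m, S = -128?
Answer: 1/508 ≈ 0.0019685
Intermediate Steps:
L(m) = -m/5
1/((-126 + S)*L(10)) = 1/((-126 - 128)*(-1/5*10)) = 1/(-254*(-2)) = 1/508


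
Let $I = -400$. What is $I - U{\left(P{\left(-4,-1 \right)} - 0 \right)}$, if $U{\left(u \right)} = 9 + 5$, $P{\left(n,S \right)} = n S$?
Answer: $-414$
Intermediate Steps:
$P{\left(n,S \right)} = S n$
$U{\left(u \right)} = 14$
$I - U{\left(P{\left(-4,-1 \right)} - 0 \right)} = -400 - 14 = -414$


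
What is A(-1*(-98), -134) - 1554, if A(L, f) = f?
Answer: -1688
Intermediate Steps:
A(-1*(-98), -134) - 1554 = -134 - 1554 = -1688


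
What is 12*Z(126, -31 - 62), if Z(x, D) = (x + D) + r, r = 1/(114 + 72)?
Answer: 12278/31 ≈ 396.06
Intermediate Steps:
r = 1/186 ≈ 0.0053763
Z(x, D) = 1/186 + D + x (Z(x, D) = (x + D) + 1/186 = (D + x) + 1/186 = 1/186 + D + x)
12*Z(126, -31 - 62) = 12*(1/186 + (-31 - 62) + 126) = 12*(1/186 - 93 + 126) = 12*(6139/186) = 12278/31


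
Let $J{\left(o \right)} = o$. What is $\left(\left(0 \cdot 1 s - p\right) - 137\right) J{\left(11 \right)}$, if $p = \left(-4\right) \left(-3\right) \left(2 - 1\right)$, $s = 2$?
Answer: $-1639$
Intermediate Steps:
$p = 12$ ($p = 12 \cdot 1 = 12$)
$\left(\left(0 \cdot 1 s - p\right) - 137\right) J{\left(11 \right)} = \left(\left(0 \cdot 1 \cdot 2 - 12\right) - 137\right) 11 = \left(\left(0 \cdot 2 - 12\right) - 137\right) 11 = \left(\left(0 - 12\right) - 137\right) 11 = \left(-12 - 137\right) 11 = \left(-149\right) 11 = -1639$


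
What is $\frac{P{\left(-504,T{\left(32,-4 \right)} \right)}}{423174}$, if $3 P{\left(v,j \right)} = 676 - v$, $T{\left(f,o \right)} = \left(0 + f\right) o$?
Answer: $\frac{590}{634761} \approx 0.00092948$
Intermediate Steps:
$T{\left(f,o \right)} = f o$
$P{\left(v,j \right)} = \frac{676}{3} - \frac{v}{3}$ ($P{\left(v,j \right)} = \frac{676 - v}{3} = \frac{676}{3} - \frac{v}{3}$)
$\frac{P{\left(-504,T{\left(32,-4 \right)} \right)}}{423174} = \frac{\frac{676}{3} - -168}{423174} = \left(\frac{676}{3} + 168\right) \frac{1}{423174} = \frac{1180}{3} \cdot \frac{1}{423174} = \frac{590}{634761}$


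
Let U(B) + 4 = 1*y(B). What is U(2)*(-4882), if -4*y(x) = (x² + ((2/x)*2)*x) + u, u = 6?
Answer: 36615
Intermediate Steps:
y(x) = -5/2 - x²/4 (y(x) = -((x² + ((2/x)*2)*x) + 6)/4 = -((x² + (4/x)*x) + 6)/4 = -((x² + 4) + 6)/4 = -((4 + x²) + 6)/4 = -(10 + x²)/4 = -5/2 - x²/4)
U(B) = -13/2 - B²/4 (U(B) = -4 + 1*(-5/2 - B²/4) = -4 + (-5/2 - B²/4) = -13/2 - B²/4)
U(2)*(-4882) = (-13/2 - ¼*2²)*(-4882) = (-13/2 - ¼*4)*(-4882) = (-13/2 - 1)*(-4882) = -15/2*(-4882) = 36615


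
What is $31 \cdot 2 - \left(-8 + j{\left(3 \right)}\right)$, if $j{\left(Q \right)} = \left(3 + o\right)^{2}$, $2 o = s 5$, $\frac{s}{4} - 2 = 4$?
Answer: $-3899$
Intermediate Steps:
$s = 24$ ($s = 8 + 4 \cdot 4 = 8 + 16 = 24$)
$o = 60$ ($o = \frac{24 \cdot 5}{2} = \frac{1}{2} \cdot 120 = 60$)
$j{\left(Q \right)} = 3969$ ($j{\left(Q \right)} = \left(3 + 60\right)^{2} = 63^{2} = 3969$)
$31 \cdot 2 - \left(-8 + j{\left(3 \right)}\right) = 31 \cdot 2 + \left(8 - 3969\right) = 62 + \left(8 - 3969\right) = 62 - 3961 = -3899$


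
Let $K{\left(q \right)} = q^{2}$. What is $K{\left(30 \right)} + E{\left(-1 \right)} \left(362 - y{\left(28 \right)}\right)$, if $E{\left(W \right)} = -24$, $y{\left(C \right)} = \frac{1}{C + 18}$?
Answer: $- \frac{179112}{23} \approx -7787.5$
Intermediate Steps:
$y{\left(C \right)} = \frac{1}{18 + C}$
$K{\left(30 \right)} + E{\left(-1 \right)} \left(362 - y{\left(28 \right)}\right) = 30^{2} - 24 \left(362 - \frac{1}{18 + 28}\right) = 900 - 24 \left(362 - \frac{1}{46}\right) = 900 - \frac{199812}{23} = - \frac{179112}{23}$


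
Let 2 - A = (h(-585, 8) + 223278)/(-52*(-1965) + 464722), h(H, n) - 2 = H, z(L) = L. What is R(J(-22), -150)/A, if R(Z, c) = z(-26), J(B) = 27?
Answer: -14739452/911109 ≈ -16.177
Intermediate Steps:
R(Z, c) = -26
h(H, n) = 2 + H
A = 911109/566902 (A = 2 - ((2 - 585) + 223278)/(-52*(-1965) + 464722) = 2 - (-583 + 223278)/(102180 + 464722) = 2 - 222695/566902 = 911109/566902 ≈ 1.6072)
R(J(-22), -150)/A = -26/911109/566902 = -26*566902/911109 = -14739452/911109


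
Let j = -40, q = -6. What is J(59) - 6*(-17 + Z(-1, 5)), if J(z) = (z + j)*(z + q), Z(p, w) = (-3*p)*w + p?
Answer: 1025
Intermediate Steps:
Z(p, w) = p - 3*p*w (Z(p, w) = -3*p*w + p = p - 3*p*w)
J(z) = (-40 + z)*(-6 + z) (J(z) = (z - 40)*(z - 6) = (-40 + z)*(-6 + z))
J(59) - 6*(-17 + Z(-1, 5)) = (240 + 59² - 46*59) - 6*(-17 - (1 - 3*5)) = (240 + 3481 - 2714) - 6*(-17 - (1 - 15)) = 1007 - 6*(-17 - 1*(-14)) = 1007 - 6*(-17 + 14) = 1007 - 6*(-3) = 1007 + 18 = 1025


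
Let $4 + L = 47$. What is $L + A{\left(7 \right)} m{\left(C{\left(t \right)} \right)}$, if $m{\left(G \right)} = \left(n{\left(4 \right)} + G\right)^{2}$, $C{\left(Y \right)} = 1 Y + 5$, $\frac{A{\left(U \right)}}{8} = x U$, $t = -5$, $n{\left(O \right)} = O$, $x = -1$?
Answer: $-853$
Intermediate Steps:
$L = 43$ ($L = -4 + 47 = 43$)
$A{\left(U \right)} = - 8 U$ ($A{\left(U \right)} = 8 \left(- U\right) = - 8 U$)
$C{\left(Y \right)} = 5 + Y$ ($C{\left(Y \right)} = Y + 5 = 5 + Y$)
$m{\left(G \right)} = \left(4 + G\right)^{2}$
$L + A{\left(7 \right)} m{\left(C{\left(t \right)} \right)} = 43 + \left(-8\right) 7 \left(4 + \left(5 - 5\right)\right)^{2} = 43 - 56 \left(4 + 0\right)^{2} = 43 - 56 \cdot 4^{2} = 43 - 896 = -853$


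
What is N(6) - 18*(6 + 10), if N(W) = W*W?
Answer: -252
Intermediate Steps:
N(W) = W**2
N(6) - 18*(6 + 10) = 6**2 - 18*(6 + 10) = 36 - 18*16 = 36 - 288 = -252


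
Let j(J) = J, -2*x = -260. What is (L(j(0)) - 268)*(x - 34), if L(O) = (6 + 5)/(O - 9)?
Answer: -77536/3 ≈ -25845.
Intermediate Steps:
x = 130 (x = -½*(-260) = 130)
L(O) = 11/(-9 + O)
(L(j(0)) - 268)*(x - 34) = (11/(-9 + 0) - 268)*(130 - 34) = (11/(-9) - 268)*96 = (11*(-⅑) - 268)*96 = (-11/9 - 268)*96 = -2423/9*96 = -77536/3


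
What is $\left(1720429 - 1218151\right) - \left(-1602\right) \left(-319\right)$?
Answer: $-8760$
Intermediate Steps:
$\left(1720429 - 1218151\right) - \left(-1602\right) \left(-319\right) = \left(1720429 - 1218151\right) - 511038 = 502278 - 511038 = -8760$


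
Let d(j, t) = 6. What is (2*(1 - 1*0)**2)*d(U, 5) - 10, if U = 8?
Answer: 2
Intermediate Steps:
(2*(1 - 1*0)**2)*d(U, 5) - 10 = (2*(1 - 1*0)**2)*6 - 10 = (2*(1 + 0)**2)*6 - 10 = (2*1**2)*6 - 10 = (2*1)*6 - 10 = 2*6 - 10 = 12 - 10 = 2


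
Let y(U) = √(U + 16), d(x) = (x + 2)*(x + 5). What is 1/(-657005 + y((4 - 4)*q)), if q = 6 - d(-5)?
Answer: -1/657001 ≈ -1.5221e-6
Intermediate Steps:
d(x) = (2 + x)*(5 + x)
q = 6 (q = 6 - (10 + (-5)² + 7*(-5)) = 6 - (10 + 25 - 35) = 6 - 1*0 = 6 + 0 = 6)
y(U) = √(16 + U)
1/(-657005 + y((4 - 4)*q)) = 1/(-657005 + √(16 + (4 - 4)*6)) = 1/(-657005 + √(16 + 0*6)) = 1/(-657005 + √(16 + 0)) = 1/(-657005 + √16) = 1/(-657005 + 4) = 1/(-657001) = -1/657001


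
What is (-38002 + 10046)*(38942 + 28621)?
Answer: -1888791228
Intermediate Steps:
(-38002 + 10046)*(38942 + 28621) = -27956*67563 = -1888791228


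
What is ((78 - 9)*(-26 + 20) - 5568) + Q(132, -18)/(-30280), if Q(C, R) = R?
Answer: -90567471/15140 ≈ -5982.0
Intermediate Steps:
((78 - 9)*(-26 + 20) - 5568) + Q(132, -18)/(-30280) = ((78 - 9)*(-26 + 20) - 5568) - 18/(-30280) = (69*(-6) - 5568) - 18*(-1/30280) = (-414 - 5568) + 9/15140 = -5982 + 9/15140 = -90567471/15140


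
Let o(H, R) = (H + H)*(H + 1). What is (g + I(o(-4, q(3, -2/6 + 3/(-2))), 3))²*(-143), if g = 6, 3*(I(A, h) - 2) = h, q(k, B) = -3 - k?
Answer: -11583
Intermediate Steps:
o(H, R) = 2*H*(1 + H) (o(H, R) = (2*H)*(1 + H) = 2*H*(1 + H))
I(A, h) = 2 + h/3
(g + I(o(-4, q(3, -2/6 + 3/(-2))), 3))²*(-143) = (6 + (2 + (⅓)*3))²*(-143) = (6 + (2 + 1))²*(-143) = (6 + 3)²*(-143) = 9²*(-143) = 81*(-143) = -11583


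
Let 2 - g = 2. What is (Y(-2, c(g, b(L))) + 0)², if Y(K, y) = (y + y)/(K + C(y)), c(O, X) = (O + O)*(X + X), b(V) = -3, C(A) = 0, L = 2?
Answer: 0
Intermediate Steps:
g = 0 (g = 2 - 1*2 = 2 - 2 = 0)
c(O, X) = 4*O*X (c(O, X) = (2*O)*(2*X) = 4*O*X)
Y(K, y) = 2*y/K (Y(K, y) = (y + y)/(K + 0) = (2*y)/K = 2*y/K)
(Y(-2, c(g, b(L))) + 0)² = (2*(4*0*(-3))/(-2) + 0)² = (2*0*(-½) + 0)² = (0 + 0)² = 0² = 0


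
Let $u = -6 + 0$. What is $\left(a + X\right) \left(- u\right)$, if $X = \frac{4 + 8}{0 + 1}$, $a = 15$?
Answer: $162$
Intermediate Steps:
$u = -6$
$X = 12$ ($X = \frac{12}{1} = 12 \cdot 1 = 12$)
$\left(a + X\right) \left(- u\right) = \left(15 + 12\right) \left(\left(-1\right) \left(-6\right)\right) = 27 \cdot 6 = 162$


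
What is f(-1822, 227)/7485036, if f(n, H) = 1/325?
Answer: 1/2432636700 ≈ 4.1108e-10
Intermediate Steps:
f(n, H) = 1/325
f(-1822, 227)/7485036 = (1/325)/7485036 = (1/325)*(1/7485036) = 1/2432636700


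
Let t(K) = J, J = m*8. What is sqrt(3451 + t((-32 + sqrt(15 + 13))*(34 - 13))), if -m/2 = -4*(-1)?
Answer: sqrt(3387) ≈ 58.198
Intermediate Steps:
m = -8 (m = -(-8)*(-1) = -2*4 = -8)
J = -64 (J = -8*8 = -64)
t(K) = -64
sqrt(3451 + t((-32 + sqrt(15 + 13))*(34 - 13))) = sqrt(3451 - 64) = sqrt(3387)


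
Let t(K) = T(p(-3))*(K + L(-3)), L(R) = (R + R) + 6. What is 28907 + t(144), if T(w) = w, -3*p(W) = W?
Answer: 29051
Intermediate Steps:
p(W) = -W/3
L(R) = 6 + 2*R (L(R) = 2*R + 6 = 6 + 2*R)
t(K) = K (t(K) = (-⅓*(-3))*(K + (6 + 2*(-3))) = 1*(K + (6 - 6)) = 1*(K + 0) = 1*K = K)
28907 + t(144) = 28907 + 144 = 29051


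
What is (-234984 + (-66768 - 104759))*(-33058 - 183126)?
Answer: 87881174024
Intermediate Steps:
(-234984 + (-66768 - 104759))*(-33058 - 183126) = (-234984 - 171527)*(-216184) = -406511*(-216184) = 87881174024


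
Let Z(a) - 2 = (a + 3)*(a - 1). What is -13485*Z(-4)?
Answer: -94395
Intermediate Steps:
Z(a) = 2 + (-1 + a)*(3 + a) (Z(a) = 2 + (a + 3)*(a - 1) = 2 + (3 + a)*(-1 + a) = 2 + (-1 + a)*(3 + a))
-13485*Z(-4) = -13485*(-1 + (-4)² + 2*(-4)) = -13485*(-1 + 16 - 8) = -13485*7 = -94395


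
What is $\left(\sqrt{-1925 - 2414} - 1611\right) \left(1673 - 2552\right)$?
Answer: $1416069 - 879 i \sqrt{4339} \approx 1.4161 \cdot 10^{6} - 57901.0 i$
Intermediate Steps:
$\left(\sqrt{-1925 - 2414} - 1611\right) \left(1673 - 2552\right) = \left(\sqrt{-4339} - 1611\right) \left(-879\right) = \left(i \sqrt{4339} - 1611\right) \left(-879\right) = \left(-1611 + i \sqrt{4339}\right) \left(-879\right) = 1416069 - 879 i \sqrt{4339}$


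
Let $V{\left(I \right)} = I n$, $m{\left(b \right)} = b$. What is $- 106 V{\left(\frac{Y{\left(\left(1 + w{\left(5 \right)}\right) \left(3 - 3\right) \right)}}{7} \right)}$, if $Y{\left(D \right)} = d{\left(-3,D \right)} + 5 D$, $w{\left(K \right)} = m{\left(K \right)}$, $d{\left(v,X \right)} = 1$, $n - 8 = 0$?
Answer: $- \frac{848}{7} \approx -121.14$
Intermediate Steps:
$n = 8$ ($n = 8 + 0 = 8$)
$w{\left(K \right)} = K$
$Y{\left(D \right)} = 1 + 5 D$
$V{\left(I \right)} = 8 I$ ($V{\left(I \right)} = I 8 = 8 I$)
$- 106 V{\left(\frac{Y{\left(\left(1 + w{\left(5 \right)}\right) \left(3 - 3\right) \right)}}{7} \right)} = - 106 \cdot 8 \frac{1 + 5 \left(1 + 5\right) \left(3 - 3\right)}{7} = - 106 \cdot 8 \left(1 + 5 \cdot 6 \cdot 0\right) \frac{1}{7} = - 106 \cdot 8 \left(1 + 5 \cdot 0\right) \frac{1}{7} = - 106 \cdot 8 \left(1 + 0\right) \frac{1}{7} = - 106 \cdot 8 \cdot 1 \cdot \frac{1}{7} = - 106 \cdot 8 \cdot \frac{1}{7} = \left(-106\right) \frac{8}{7} = - \frac{848}{7}$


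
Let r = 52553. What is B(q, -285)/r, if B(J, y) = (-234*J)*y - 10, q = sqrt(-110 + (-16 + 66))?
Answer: -10/52553 + 133380*I*sqrt(15)/52553 ≈ -0.00019028 + 9.8297*I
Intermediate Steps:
q = 2*I*sqrt(15) (q = sqrt(-110 + 50) = sqrt(-60) = 2*I*sqrt(15) ≈ 7.746*I)
B(J, y) = -10 - 234*J*y (B(J, y) = -234*J*y - 10 = -10 - 234*J*y)
B(q, -285)/r = (-10 - 234*2*I*sqrt(15)*(-285))/52553 = (-10 + 133380*I*sqrt(15))*(1/52553) = -10/52553 + 133380*I*sqrt(15)/52553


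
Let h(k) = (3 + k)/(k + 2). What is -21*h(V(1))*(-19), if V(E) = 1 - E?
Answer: 1197/2 ≈ 598.50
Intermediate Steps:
h(k) = (3 + k)/(2 + k)
-21*h(V(1))*(-19) = -21*(3 + (1 - 1*1))/(2 + (1 - 1*1))*(-19) = -21*(3 + (1 - 1))/(2 + (1 - 1))*(-19) = -21*(3 + 0)/(2 + 0)*(-19) = -21*3/2*(-19) = -63/2*(-19) = 1197/2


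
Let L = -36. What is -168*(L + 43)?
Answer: -1176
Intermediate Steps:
-168*(L + 43) = -168*(-36 + 43) = -168*7 = -1176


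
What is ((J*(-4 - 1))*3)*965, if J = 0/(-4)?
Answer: 0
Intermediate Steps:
J = 0 (J = 0*(-¼) = 0)
((J*(-4 - 1))*3)*965 = ((0*(-4 - 1))*3)*965 = ((0*(-5))*3)*965 = (0*3)*965 = 0*965 = 0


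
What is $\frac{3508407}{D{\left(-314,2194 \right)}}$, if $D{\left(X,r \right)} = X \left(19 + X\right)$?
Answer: $\frac{3508407}{92630} \approx 37.875$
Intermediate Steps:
$\frac{3508407}{D{\left(-314,2194 \right)}} = \frac{3508407}{\left(-314\right) \left(19 - 314\right)} = \frac{3508407}{\left(-314\right) \left(-295\right)} = \frac{3508407}{92630}$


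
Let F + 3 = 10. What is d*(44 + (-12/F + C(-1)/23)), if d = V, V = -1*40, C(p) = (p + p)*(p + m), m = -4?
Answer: -275120/161 ≈ -1708.8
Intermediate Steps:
F = 7 (F = -3 + 10 = 7)
C(p) = 2*p*(-4 + p) (C(p) = (p + p)*(p - 4) = (2*p)*(-4 + p) = 2*p*(-4 + p))
V = -40
d = -40
d*(44 + (-12/F + C(-1)/23)) = -40*(44 + (-12/7 + (2*(-1)*(-4 - 1))/23)) = -40*(44 + (-12*⅐ + (2*(-1)*(-5))*(1/23))) = -40*(44 + (-12/7 + 10*(1/23))) = -40*(44 + (-12/7 + 10/23)) = -40*(44 - 206/161) = -40*6878/161 = -275120/161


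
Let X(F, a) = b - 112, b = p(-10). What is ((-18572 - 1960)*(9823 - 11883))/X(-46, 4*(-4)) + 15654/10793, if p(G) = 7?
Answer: -30433214726/75551 ≈ -4.0282e+5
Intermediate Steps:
b = 7
X(F, a) = -105 (X(F, a) = 7 - 112 = -105)
((-18572 - 1960)*(9823 - 11883))/X(-46, 4*(-4)) + 15654/10793 = ((-18572 - 1960)*(9823 - 11883))/(-105) + 15654/10793 = -20532*(-2060)*(-1/105) + 15654*(1/10793) = 42295920*(-1/105) + 15654/10793 = -2819728/7 + 15654/10793 = -30433214726/75551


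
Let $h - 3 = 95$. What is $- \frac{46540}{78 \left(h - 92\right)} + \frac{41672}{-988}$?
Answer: $- \frac{314827}{2223} \approx -141.62$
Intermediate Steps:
$h = 98$ ($h = 3 + 95 = 98$)
$- \frac{46540}{78 \left(h - 92\right)} + \frac{41672}{-988} = - \frac{46540}{78 \left(98 - 92\right)} + \frac{41672}{-988} = - \frac{46540}{78 \cdot 6} + 41672 \left(- \frac{1}{988}\right) = - \frac{46540}{468} - \frac{10418}{247} = \left(-46540\right) \frac{1}{468} - \frac{10418}{247} = - \frac{895}{9} - \frac{10418}{247} = - \frac{314827}{2223}$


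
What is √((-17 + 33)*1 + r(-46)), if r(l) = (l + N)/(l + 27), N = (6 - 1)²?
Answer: 5*√247/19 ≈ 4.1358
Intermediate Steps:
N = 25 (N = 5² = 25)
r(l) = (25 + l)/(27 + l) (r(l) = (l + 25)/(l + 27) = (25 + l)/(27 + l))
√((-17 + 33)*1 + r(-46)) = √((-17 + 33)*1 + (25 - 46)/(27 - 46)) = √(16*1 - 21/(-19)) = √(16 - 1/19*(-21)) = √(16 + 21/19) = √(325/19) = 5*√247/19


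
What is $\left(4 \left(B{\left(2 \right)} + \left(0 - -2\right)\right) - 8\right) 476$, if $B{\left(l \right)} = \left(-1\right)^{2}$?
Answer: $1904$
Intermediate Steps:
$B{\left(l \right)} = 1$
$\left(4 \left(B{\left(2 \right)} + \left(0 - -2\right)\right) - 8\right) 476 = \left(4 \left(1 + \left(0 - -2\right)\right) - 8\right) 476 = \left(4 \left(1 + \left(0 + 2\right)\right) - 8\right) 476 = \left(4 \left(1 + 2\right) - 8\right) 476 = \left(4 \cdot 3 - 8\right) 476 = \left(12 - 8\right) 476 = 4 \cdot 476 = 1904$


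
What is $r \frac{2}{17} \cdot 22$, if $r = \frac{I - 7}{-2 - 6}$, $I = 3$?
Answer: $\frac{22}{17} \approx 1.2941$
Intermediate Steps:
$r = \frac{1}{2}$ ($r = \frac{3 - 7}{-2 - 6} = - \frac{4}{-8} = \left(-4\right) \left(- \frac{1}{8}\right) = \frac{1}{2} \approx 0.5$)
$r \frac{2}{17} \cdot 22 = \frac{2 \cdot \frac{1}{17}}{2} \cdot 22 = \frac{1}{2} \cdot \frac{2}{17} \cdot 22 = \frac{1}{17} \cdot 22 = \frac{22}{17}$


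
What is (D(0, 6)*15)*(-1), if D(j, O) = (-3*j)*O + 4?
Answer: -60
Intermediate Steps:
D(j, O) = 4 - 3*O*j (D(j, O) = -3*O*j + 4 = 4 - 3*O*j)
(D(0, 6)*15)*(-1) = ((4 - 3*6*0)*15)*(-1) = ((4 + 0)*15)*(-1) = (4*15)*(-1) = 60*(-1) = -60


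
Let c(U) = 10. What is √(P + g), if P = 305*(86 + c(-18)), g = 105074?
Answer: √134354 ≈ 366.54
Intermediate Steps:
P = 29280 (P = 305*(86 + 10) = 305*96 = 29280)
√(P + g) = √(29280 + 105074) = √134354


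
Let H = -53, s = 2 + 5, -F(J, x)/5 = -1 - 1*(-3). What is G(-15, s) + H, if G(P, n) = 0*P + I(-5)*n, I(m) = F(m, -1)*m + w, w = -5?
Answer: 262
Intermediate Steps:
F(J, x) = -10 (F(J, x) = -5*(-1 - 1*(-3)) = -5*(-1 + 3) = -5*2 = -10)
s = 7
I(m) = -5 - 10*m (I(m) = -10*m - 5 = -5 - 10*m)
G(P, n) = 45*n (G(P, n) = 0*P + (-5 - 10*(-5))*n = 0 + (-5 + 50)*n = 0 + 45*n = 45*n)
G(-15, s) + H = 45*7 - 53 = 315 - 53 = 262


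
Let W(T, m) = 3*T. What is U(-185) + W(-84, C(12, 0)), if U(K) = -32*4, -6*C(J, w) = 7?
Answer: -380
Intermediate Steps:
C(J, w) = -7/6 (C(J, w) = -⅙*7 = -7/6)
U(K) = -128
U(-185) + W(-84, C(12, 0)) = -128 + 3*(-84) = -128 - 252 = -380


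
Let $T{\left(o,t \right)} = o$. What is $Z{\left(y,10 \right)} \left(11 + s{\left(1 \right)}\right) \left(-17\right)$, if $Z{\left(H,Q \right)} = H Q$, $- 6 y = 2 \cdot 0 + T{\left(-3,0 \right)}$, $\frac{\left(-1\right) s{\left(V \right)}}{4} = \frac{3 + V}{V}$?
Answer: $425$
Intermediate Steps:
$s{\left(V \right)} = - \frac{4 \left(3 + V\right)}{V}$ ($s{\left(V \right)} = - 4 \frac{3 + V}{V} = - \frac{4 \left(3 + V\right)}{V}$)
$y = \frac{1}{2}$ ($y = - \frac{2 \cdot 0 - 3}{6} = - \frac{0 - 3}{6} = \left(- \frac{1}{6}\right) \left(-3\right) = \frac{1}{2} \approx 0.5$)
$Z{\left(y,10 \right)} \left(11 + s{\left(1 \right)}\right) \left(-17\right) = \frac{1}{2} \cdot 10 \left(11 - \left(4 + \frac{12}{1}\right)\right) \left(-17\right) = 5 \left(11 - 16\right) \left(-17\right) = 5 \left(\left(-5\right) \left(-17\right)\right) = 5 \cdot 85 = 425$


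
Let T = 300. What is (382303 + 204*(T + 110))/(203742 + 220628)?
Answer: 465943/424370 ≈ 1.0980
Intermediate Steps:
(382303 + 204*(T + 110))/(203742 + 220628) = (382303 + 204*(300 + 110))/(203742 + 220628) = (382303 + 204*410)/424370 = (382303 + 83640)*(1/424370) = 465943*(1/424370) = 465943/424370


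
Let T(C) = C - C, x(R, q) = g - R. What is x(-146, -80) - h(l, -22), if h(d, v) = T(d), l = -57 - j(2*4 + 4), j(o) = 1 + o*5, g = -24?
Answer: 122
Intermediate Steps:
j(o) = 1 + 5*o
x(R, q) = -24 - R
l = -118 (l = -57 - (1 + 5*(2*4 + 4)) = -57 - (1 + 5*(8 + 4)) = -57 - (1 + 5*12) = -57 - (1 + 60) = -57 - 1*61 = -57 - 61 = -118)
T(C) = 0
h(d, v) = 0
x(-146, -80) - h(l, -22) = (-24 - 1*(-146)) - 1*0 = (-24 + 146) + 0 = 122 + 0 = 122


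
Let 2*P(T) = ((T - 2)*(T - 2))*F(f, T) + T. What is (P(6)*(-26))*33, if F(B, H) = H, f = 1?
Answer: -43758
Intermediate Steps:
P(T) = T/2 + T*(-2 + T)²/2 (P(T) = (((T - 2)*(T - 2))*T + T)/2 = (((-2 + T)*(-2 + T))*T + T)/2 = ((-2 + T)²*T + T)/2 = (T*(-2 + T)² + T)/2 = (T + T*(-2 + T)²)/2 = T/2 + T*(-2 + T)²/2)
(P(6)*(-26))*33 = (((½)*6*(1 + (-2 + 6)²))*(-26))*33 = (((½)*6*(1 + 4²))*(-26))*33 = (((½)*6*(1 + 16))*(-26))*33 = (((½)*6*17)*(-26))*33 = (51*(-26))*33 = -1326*33 = -43758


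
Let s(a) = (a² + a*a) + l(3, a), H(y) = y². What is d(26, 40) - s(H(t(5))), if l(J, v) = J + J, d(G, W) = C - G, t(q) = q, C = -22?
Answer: -1304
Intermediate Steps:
d(G, W) = -22 - G
l(J, v) = 2*J
s(a) = 6 + 2*a² (s(a) = (a² + a*a) + 2*3 = (a² + a²) + 6 = 2*a² + 6 = 6 + 2*a²)
d(26, 40) - s(H(t(5))) = (-22 - 1*26) - (6 + 2*(5²)²) = (-22 - 26) - (6 + 2*25²) = -48 - (6 + 2*625) = -48 - (6 + 1250) = -48 - 1*1256 = -48 - 1256 = -1304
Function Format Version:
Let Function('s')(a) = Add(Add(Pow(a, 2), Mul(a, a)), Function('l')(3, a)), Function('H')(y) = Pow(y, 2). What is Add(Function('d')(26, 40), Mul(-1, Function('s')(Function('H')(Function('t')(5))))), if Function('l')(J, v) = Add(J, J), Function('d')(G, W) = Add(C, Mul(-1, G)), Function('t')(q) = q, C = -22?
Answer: -1304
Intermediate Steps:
Function('d')(G, W) = Add(-22, Mul(-1, G))
Function('l')(J, v) = Mul(2, J)
Function('s')(a) = Add(6, Mul(2, Pow(a, 2))) (Function('s')(a) = Add(Add(Pow(a, 2), Mul(a, a)), Mul(2, 3)) = Add(Add(Pow(a, 2), Pow(a, 2)), 6) = Add(Mul(2, Pow(a, 2)), 6) = Add(6, Mul(2, Pow(a, 2))))
Add(Function('d')(26, 40), Mul(-1, Function('s')(Function('H')(Function('t')(5))))) = Add(Add(-22, Mul(-1, 26)), Mul(-1, Add(6, Mul(2, Pow(Pow(5, 2), 2))))) = Add(Add(-22, -26), Mul(-1, Add(6, Mul(2, Pow(25, 2))))) = Add(-48, Mul(-1, Add(6, Mul(2, 625)))) = Add(-48, Mul(-1, Add(6, 1250))) = Add(-48, Mul(-1, 1256)) = Add(-48, -1256) = -1304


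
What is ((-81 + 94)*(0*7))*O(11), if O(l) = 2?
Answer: 0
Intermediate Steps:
((-81 + 94)*(0*7))*O(11) = ((-81 + 94)*(0*7))*2 = (13*0)*2 = 0*2 = 0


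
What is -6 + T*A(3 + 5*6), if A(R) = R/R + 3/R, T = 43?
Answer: 450/11 ≈ 40.909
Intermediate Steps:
A(R) = 1 + 3/R
-6 + T*A(3 + 5*6) = -6 + 43*((3 + (3 + 5*6))/(3 + 5*6)) = -6 + 43*((3 + (3 + 30))/(3 + 30)) = -6 + 43*((3 + 33)/33) = -6 + 43*((1/33)*36) = -6 + 43*(12/11) = -6 + 516/11 = 450/11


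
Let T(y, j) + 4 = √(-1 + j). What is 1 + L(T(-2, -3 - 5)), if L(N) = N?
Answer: -3 + 3*I ≈ -3.0 + 3.0*I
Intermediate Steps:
T(y, j) = -4 + √(-1 + j)
1 + L(T(-2, -3 - 5)) = 1 + (-4 + √(-1 + (-3 - 5))) = 1 + (-4 + √(-1 - 8)) = 1 + (-4 + √(-9)) = 1 + (-4 + 3*I) = -3 + 3*I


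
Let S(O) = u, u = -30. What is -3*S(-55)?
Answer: 90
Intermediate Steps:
S(O) = -30
-3*S(-55) = -3*(-30) = 90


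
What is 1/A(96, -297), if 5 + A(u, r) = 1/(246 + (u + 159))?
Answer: -501/2504 ≈ -0.20008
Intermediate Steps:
A(u, r) = -5 + 1/(405 + u) (A(u, r) = -5 + 1/(246 + (u + 159)) = -5 + 1/(246 + (159 + u)) = -5 + 1/(405 + u))
1/A(96, -297) = 1/((-2024 - 5*96)/(405 + 96)) = 1/((-2024 - 480)/501) = 1/((1/501)*(-2504)) = 1/(-2504/501) = -501/2504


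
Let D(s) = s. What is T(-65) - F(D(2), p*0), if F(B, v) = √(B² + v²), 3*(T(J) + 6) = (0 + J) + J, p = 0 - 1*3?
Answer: -154/3 ≈ -51.333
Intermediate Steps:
p = -3 (p = 0 - 3 = -3)
T(J) = -6 + 2*J/3 (T(J) = -6 + ((0 + J) + J)/3 = -6 + (J + J)/3 = -6 + (2*J)/3 = -6 + 2*J/3)
T(-65) - F(D(2), p*0) = (-6 + (⅔)*(-65)) - √(2² + (-3*0)²) = (-6 - 130/3) - √(4 + 0²) = -148/3 - √(4 + 0) = -148/3 - √4 = -148/3 - 1*2 = -148/3 - 2 = -154/3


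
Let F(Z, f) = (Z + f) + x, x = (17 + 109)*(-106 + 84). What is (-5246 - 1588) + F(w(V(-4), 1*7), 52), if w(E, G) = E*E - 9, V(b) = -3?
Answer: -9554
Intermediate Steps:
x = -2772 (x = 126*(-22) = -2772)
w(E, G) = -9 + E**2 (w(E, G) = E**2 - 9 = -9 + E**2)
F(Z, f) = -2772 + Z + f (F(Z, f) = (Z + f) - 2772 = -2772 + Z + f)
(-5246 - 1588) + F(w(V(-4), 1*7), 52) = (-5246 - 1588) + (-2772 + (-9 + (-3)**2) + 52) = -6834 + (-2772 + (-9 + 9) + 52) = -6834 + (-2772 + 0 + 52) = -6834 - 2720 = -9554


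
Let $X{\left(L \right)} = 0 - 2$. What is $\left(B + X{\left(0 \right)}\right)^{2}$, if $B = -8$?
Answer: $100$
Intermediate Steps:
$X{\left(L \right)} = -2$ ($X{\left(L \right)} = 0 - 2 = -2$)
$\left(B + X{\left(0 \right)}\right)^{2} = \left(-8 - 2\right)^{2} = \left(-10\right)^{2} = 100$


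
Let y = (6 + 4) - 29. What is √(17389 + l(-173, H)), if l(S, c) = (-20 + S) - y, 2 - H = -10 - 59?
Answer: √17215 ≈ 131.21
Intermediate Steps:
H = 71 (H = 2 - (-10 - 59) = 2 - 1*(-69) = 2 + 69 = 71)
y = -19 (y = 10 - 29 = -19)
l(S, c) = -1 + S (l(S, c) = (-20 + S) - 1*(-19) = (-20 + S) + 19 = -1 + S)
√(17389 + l(-173, H)) = √(17389 + (-1 - 173)) = √(17389 - 174) = √17215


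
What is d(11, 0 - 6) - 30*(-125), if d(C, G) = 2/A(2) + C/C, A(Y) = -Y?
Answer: 3750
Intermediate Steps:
d(C, G) = 0 (d(C, G) = 2/((-1*2)) + C/C = 2/(-2) + 1 = 2*(-½) + 1 = -1 + 1 = 0)
d(11, 0 - 6) - 30*(-125) = 0 - 30*(-125) = 0 + 3750 = 3750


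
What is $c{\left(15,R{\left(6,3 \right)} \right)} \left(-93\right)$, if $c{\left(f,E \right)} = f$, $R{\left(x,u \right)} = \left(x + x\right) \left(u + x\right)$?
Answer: $-1395$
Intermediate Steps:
$R{\left(x,u \right)} = 2 x \left(u + x\right)$
$c{\left(15,R{\left(6,3 \right)} \right)} \left(-93\right) = 15 \left(-93\right) = -1395$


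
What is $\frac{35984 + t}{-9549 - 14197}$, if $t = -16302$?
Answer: $- \frac{9841}{11873} \approx -0.82886$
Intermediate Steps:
$\frac{35984 + t}{-9549 - 14197} = \frac{35984 - 16302}{-9549 - 14197} = \frac{19682}{-23746} = 19682 \left(- \frac{1}{23746}\right) = - \frac{9841}{11873}$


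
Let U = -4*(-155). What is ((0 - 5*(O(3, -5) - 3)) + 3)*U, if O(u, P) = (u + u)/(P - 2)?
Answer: 96720/7 ≈ 13817.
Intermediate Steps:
O(u, P) = 2*u/(-2 + P) (O(u, P) = (2*u)/(-2 + P) = 2*u/(-2 + P))
U = 620
((0 - 5*(O(3, -5) - 3)) + 3)*U = ((0 - 5*(2*3/(-2 - 5) - 3)) + 3)*620 = ((0 - 5*(2*3/(-7) - 3)) + 3)*620 = ((0 - 5*(2*3*(-⅐) - 3)) + 3)*620 = ((0 - 5*(-6/7 - 3)) + 3)*620 = ((0 - 5*(-27/7)) + 3)*620 = ((0 + 135/7) + 3)*620 = (135/7 + 3)*620 = (156/7)*620 = 96720/7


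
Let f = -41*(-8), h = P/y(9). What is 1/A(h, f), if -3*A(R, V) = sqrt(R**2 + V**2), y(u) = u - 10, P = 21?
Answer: -3*sqrt(4321)/21605 ≈ -0.0091276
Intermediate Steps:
y(u) = -10 + u
h = -21 (h = 21/(-10 + 9) = 21/(-1) = 21*(-1) = -21)
f = 328
A(R, V) = -sqrt(R**2 + V**2)/3
1/A(h, f) = 1/(-sqrt((-21)**2 + 328**2)/3) = 1/(-sqrt(441 + 107584)/3) = 1/(-5*sqrt(4321)/3) = -3*sqrt(4321)/21605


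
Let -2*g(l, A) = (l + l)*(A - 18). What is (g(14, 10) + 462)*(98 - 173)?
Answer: -43050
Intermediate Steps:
g(l, A) = -l*(-18 + A) (g(l, A) = -(l + l)*(A - 18)/2 = -2*l*(-18 + A)/2 = -l*(-18 + A))
(g(14, 10) + 462)*(98 - 173) = (14*(18 - 1*10) + 462)*(98 - 173) = (14*(18 - 10) + 462)*(-75) = (14*8 + 462)*(-75) = (112 + 462)*(-75) = 574*(-75) = -43050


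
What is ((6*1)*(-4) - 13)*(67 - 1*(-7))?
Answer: -2738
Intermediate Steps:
((6*1)*(-4) - 13)*(67 - 1*(-7)) = (6*(-4) - 13)*(67 + 7) = (-24 - 13)*74 = -37*74 = -2738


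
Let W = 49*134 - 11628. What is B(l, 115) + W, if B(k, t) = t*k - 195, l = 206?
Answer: 18433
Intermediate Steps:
B(k, t) = -195 + k*t (B(k, t) = k*t - 195 = -195 + k*t)
W = -5062 (W = 6566 - 11628 = -5062)
B(l, 115) + W = (-195 + 206*115) - 5062 = (-195 + 23690) - 5062 = 23495 - 5062 = 18433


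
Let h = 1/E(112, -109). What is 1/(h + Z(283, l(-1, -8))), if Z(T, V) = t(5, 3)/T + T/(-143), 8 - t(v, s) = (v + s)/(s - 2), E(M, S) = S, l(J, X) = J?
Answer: -15587/30990 ≈ -0.50297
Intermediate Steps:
t(v, s) = 8 - (s + v)/(-2 + s) (t(v, s) = 8 - (v + s)/(s - 2) = 8 - (s + v)/(-2 + s))
Z(T, V) = -T/143 (Z(T, V) = ((-16 - 1*5 + 7*3)/(-2 + 3))/T + T/(-143) = ((-16 - 5 + 21)/1)/T + T*(-1/143) = (1*0)/T - T/143 = 0/T - T/143 = 0 - T/143 = -T/143)
h = -1/109 (h = 1/(-109) = -1/109 ≈ -0.0091743)
1/(h + Z(283, l(-1, -8))) = 1/(-1/109 - 1/143*283) = 1/(-1/109 - 283/143) = 1/(-30990/15587) = -15587/30990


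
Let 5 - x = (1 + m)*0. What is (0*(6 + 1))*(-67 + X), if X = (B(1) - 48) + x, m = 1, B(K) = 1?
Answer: 0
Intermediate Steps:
x = 5 (x = 5 - (1 + 1)*0 = 5 - 2*0 = 5 - 1*0 = 5 + 0 = 5)
X = -42 (X = (1 - 48) + 5 = -47 + 5 = -42)
(0*(6 + 1))*(-67 + X) = (0*(6 + 1))*(-67 - 42) = (0*7)*(-109) = 0*(-109) = 0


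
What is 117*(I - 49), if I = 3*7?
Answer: -3276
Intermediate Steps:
I = 21
117*(I - 49) = 117*(21 - 49) = 117*(-28) = -3276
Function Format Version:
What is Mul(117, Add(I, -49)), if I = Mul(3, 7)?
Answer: -3276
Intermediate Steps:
I = 21
Mul(117, Add(I, -49)) = Mul(117, Add(21, -49)) = Mul(117, -28) = -3276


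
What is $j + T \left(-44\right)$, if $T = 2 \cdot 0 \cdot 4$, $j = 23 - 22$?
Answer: $1$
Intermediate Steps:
$j = 1$ ($j = 23 - 22 = 1$)
$T = 0$ ($T = 0 \cdot 4 = 0$)
$j + T \left(-44\right) = 1 + 0 \left(-44\right) = 1 + 0 = 1$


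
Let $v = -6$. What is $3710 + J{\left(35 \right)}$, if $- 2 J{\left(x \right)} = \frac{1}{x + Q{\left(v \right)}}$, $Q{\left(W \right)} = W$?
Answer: $\frac{215179}{58} \approx 3710.0$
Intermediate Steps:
$J{\left(x \right)} = - \frac{1}{2 \left(-6 + x\right)}$ ($J{\left(x \right)} = - \frac{1}{2 \left(x - 6\right)} = - \frac{1}{2 \left(-6 + x\right)}$)
$3710 + J{\left(35 \right)} = 3710 - \frac{1}{-12 + 2 \cdot 35} = 3710 - \frac{1}{-12 + 70} = 3710 - \frac{1}{58} = \frac{215179}{58}$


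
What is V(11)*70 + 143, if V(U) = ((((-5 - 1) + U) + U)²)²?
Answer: 4587663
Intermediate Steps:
V(U) = (-6 + 2*U)⁴ (V(U) = (((-6 + U) + U)²)² = ((-6 + 2*U)²)² = (-6 + 2*U)⁴)
V(11)*70 + 143 = (16*(-3 + 11)⁴)*70 + 143 = (16*8⁴)*70 + 143 = (16*4096)*70 + 143 = 65536*70 + 143 = 4587520 + 143 = 4587663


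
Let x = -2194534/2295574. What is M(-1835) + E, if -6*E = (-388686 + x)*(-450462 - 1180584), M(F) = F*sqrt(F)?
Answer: -121276380516739309/1147787 - 1835*I*sqrt(1835) ≈ -1.0566e+11 - 78606.0*I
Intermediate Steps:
x = -1097267/1147787 (x = -2194534*1/2295574 = -1097267/1147787 ≈ -0.95599)
M(F) = F**(3/2)
E = -121276380516739309/1147787 (E = -(-388686 - 1097267/1147787)*(-450462 - 1180584)/6 = -(-446129835149)*(-1631046)/6886722 = -1/6*727658283100435854/1147787 = -121276380516739309/1147787 ≈ -1.0566e+11)
M(-1835) + E = (-1835)**(3/2) - 121276380516739309/1147787 = -1835*I*sqrt(1835) - 121276380516739309/1147787 = -121276380516739309/1147787 - 1835*I*sqrt(1835)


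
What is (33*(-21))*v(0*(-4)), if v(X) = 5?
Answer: -3465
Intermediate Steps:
(33*(-21))*v(0*(-4)) = (33*(-21))*5 = -693*5 = -3465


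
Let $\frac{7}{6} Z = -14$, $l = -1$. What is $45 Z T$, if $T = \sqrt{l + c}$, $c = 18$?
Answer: $- 540 \sqrt{17} \approx -2226.5$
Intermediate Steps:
$Z = -12$ ($Z = \frac{6}{7} \left(-14\right) = -12$)
$T = \sqrt{17}$ ($T = \sqrt{-1 + 18} = \sqrt{17} \approx 4.1231$)
$45 Z T = 45 \left(-12\right) \sqrt{17} = - 540 \sqrt{17}$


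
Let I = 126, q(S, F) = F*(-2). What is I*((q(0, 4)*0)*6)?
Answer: 0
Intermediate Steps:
q(S, F) = -2*F
I*((q(0, 4)*0)*6) = 126*((-2*4*0)*6) = 126*(-8*0*6) = 126*(0*6) = 126*0 = 0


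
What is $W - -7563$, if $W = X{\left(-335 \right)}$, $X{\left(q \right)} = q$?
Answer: $7228$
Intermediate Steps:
$W = -335$
$W - -7563 = -335 - -7563 = -335 + 7563 = 7228$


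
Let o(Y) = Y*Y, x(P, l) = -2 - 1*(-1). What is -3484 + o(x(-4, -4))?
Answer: -3483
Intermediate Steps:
x(P, l) = -1 (x(P, l) = -2 + 1 = -1)
o(Y) = Y²
-3484 + o(x(-4, -4)) = -3484 + (-1)² = -3484 + 1 = -3483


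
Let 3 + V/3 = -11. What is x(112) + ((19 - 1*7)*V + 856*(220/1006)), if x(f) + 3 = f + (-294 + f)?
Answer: -196071/503 ≈ -389.80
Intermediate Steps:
V = -42 (V = -9 + 3*(-11) = -9 - 33 = -42)
x(f) = -297 + 2*f (x(f) = -3 + (f + (-294 + f)) = -3 + (-294 + 2*f) = -297 + 2*f)
x(112) + ((19 - 1*7)*V + 856*(220/1006)) = (-297 + 2*112) + ((19 - 1*7)*(-42) + 856*(220/1006)) = (-297 + 224) + ((19 - 7)*(-42) + 856*(220*(1/1006))) = -73 + (12*(-42) + 856*(110/503)) = -73 + (-504 + 94160/503) = -73 - 159352/503 = -196071/503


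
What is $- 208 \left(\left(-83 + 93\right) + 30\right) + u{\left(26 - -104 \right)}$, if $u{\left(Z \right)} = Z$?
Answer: $-8190$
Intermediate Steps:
$- 208 \left(\left(-83 + 93\right) + 30\right) + u{\left(26 - -104 \right)} = - 208 \left(\left(-83 + 93\right) + 30\right) + \left(26 - -104\right) = - 208 \left(10 + 30\right) + \left(26 + 104\right) = \left(-208\right) 40 + 130 = -8320 + 130 = -8190$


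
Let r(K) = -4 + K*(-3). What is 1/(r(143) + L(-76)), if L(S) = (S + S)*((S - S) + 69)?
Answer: -1/10921 ≈ -9.1567e-5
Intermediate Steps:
r(K) = -4 - 3*K
L(S) = 138*S (L(S) = (2*S)*(0 + 69) = (2*S)*69 = 138*S)
1/(r(143) + L(-76)) = 1/((-4 - 3*143) + 138*(-76)) = 1/((-4 - 429) - 10488) = 1/(-433 - 10488) = 1/(-10921) = -1/10921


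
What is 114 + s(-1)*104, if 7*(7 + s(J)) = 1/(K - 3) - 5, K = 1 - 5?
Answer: -33830/49 ≈ -690.41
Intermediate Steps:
K = -4
s(J) = -379/49 (s(J) = -7 + (1/(-4 - 3) - 5)/7 = -7 + (1/(-7) - 5)/7 = -7 + (-⅐ - 5)/7 = -7 + (⅐)*(-36/7) = -7 - 36/49 = -379/49)
114 + s(-1)*104 = 114 - 379/49*104 = 114 - 39416/49 = -33830/49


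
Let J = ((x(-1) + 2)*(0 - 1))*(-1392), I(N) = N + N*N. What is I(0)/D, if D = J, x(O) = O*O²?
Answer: 0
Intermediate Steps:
x(O) = O³
I(N) = N + N²
J = 1392 (J = (((-1)³ + 2)*(0 - 1))*(-1392) = ((-1 + 2)*(-1))*(-1392) = (1*(-1))*(-1392) = -1*(-1392) = 1392)
D = 1392
I(0)/D = (0*(1 + 0))/1392 = (0*1)*(1/1392) = 0*(1/1392) = 0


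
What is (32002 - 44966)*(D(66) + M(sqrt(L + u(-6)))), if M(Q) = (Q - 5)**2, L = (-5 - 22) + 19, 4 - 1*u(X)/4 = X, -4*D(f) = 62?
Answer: -538006 + 518560*sqrt(2) ≈ 1.9535e+5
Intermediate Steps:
D(f) = -31/2 (D(f) = -1/4*62 = -31/2)
u(X) = 16 - 4*X
L = -8 (L = -27 + 19 = -8)
M(Q) = (-5 + Q)**2
(32002 - 44966)*(D(66) + M(sqrt(L + u(-6)))) = (32002 - 44966)*(-31/2 + (-5 + sqrt(-8 + (16 - 4*(-6))))**2) = -12964*(-31/2 + (-5 + sqrt(-8 + (16 + 24)))**2) = -12964*(-31/2 + (-5 + sqrt(-8 + 40))**2) = -12964*(-31/2 + (-5 + sqrt(32))**2) = -12964*(-31/2 + (-5 + 4*sqrt(2))**2) = 200942 - 12964*(-5 + 4*sqrt(2))**2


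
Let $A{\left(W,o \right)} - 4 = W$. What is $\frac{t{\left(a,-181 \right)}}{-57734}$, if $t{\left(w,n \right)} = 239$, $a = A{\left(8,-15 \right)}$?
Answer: $- \frac{239}{57734} \approx -0.0041397$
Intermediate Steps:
$A{\left(W,o \right)} = 4 + W$
$a = 12$ ($a = 4 + 8 = 12$)
$\frac{t{\left(a,-181 \right)}}{-57734} = \frac{239}{-57734} = 239 \left(- \frac{1}{57734}\right) = - \frac{239}{57734}$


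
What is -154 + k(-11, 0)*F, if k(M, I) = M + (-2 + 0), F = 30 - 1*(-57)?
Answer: -1285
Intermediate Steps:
F = 87 (F = 30 + 57 = 87)
k(M, I) = -2 + M (k(M, I) = M - 2 = -2 + M)
-154 + k(-11, 0)*F = -154 + (-2 - 11)*87 = -154 - 13*87 = -154 - 1131 = -1285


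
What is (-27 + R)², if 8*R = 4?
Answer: 2809/4 ≈ 702.25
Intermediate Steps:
R = ½ (R = (⅛)*4 = ½ ≈ 0.50000)
(-27 + R)² = (-27 + ½)² = (-53/2)² = 2809/4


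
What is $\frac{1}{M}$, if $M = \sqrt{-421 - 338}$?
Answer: $- \frac{i \sqrt{759}}{759} \approx - 0.036298 i$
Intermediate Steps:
$M = i \sqrt{759}$ ($M = \sqrt{-759} = i \sqrt{759} \approx 27.55 i$)
$\frac{1}{M} = \frac{1}{i \sqrt{759}} = - \frac{i \sqrt{759}}{759}$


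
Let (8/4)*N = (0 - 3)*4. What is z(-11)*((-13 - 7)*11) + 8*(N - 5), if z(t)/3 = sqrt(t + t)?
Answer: -88 - 660*I*sqrt(22) ≈ -88.0 - 3095.7*I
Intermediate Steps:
N = -6 (N = ((0 - 3)*4)/2 = (-3*4)/2 = (1/2)*(-12) = -6)
z(t) = 3*sqrt(2)*sqrt(t) (z(t) = 3*sqrt(t + t) = 3*sqrt(2*t) = 3*(sqrt(2)*sqrt(t)) = 3*sqrt(2)*sqrt(t))
z(-11)*((-13 - 7)*11) + 8*(N - 5) = (3*sqrt(2)*sqrt(-11))*((-13 - 7)*11) + 8*(-6 - 5) = (3*sqrt(2)*(I*sqrt(11)))*(-20*11) + 8*(-11) = (3*I*sqrt(22))*(-220) - 88 = -660*I*sqrt(22) - 88 = -88 - 660*I*sqrt(22)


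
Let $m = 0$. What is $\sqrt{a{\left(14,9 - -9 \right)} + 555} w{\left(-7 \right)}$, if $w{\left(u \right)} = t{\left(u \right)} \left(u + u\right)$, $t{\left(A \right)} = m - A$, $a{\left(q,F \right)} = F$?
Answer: $- 98 \sqrt{573} \approx -2345.9$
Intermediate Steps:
$t{\left(A \right)} = - A$ ($t{\left(A \right)} = 0 - A = - A$)
$w{\left(u \right)} = - 2 u^{2}$ ($w{\left(u \right)} = - u \left(u + u\right) = - u 2 u = - 2 u^{2}$)
$\sqrt{a{\left(14,9 - -9 \right)} + 555} w{\left(-7 \right)} = \sqrt{\left(9 - -9\right) + 555} \left(- 2 \left(-7\right)^{2}\right) = \sqrt{\left(9 + 9\right) + 555} \left(\left(-2\right) 49\right) = \sqrt{18 + 555} \left(-98\right) = \sqrt{573} \left(-98\right) = - 98 \sqrt{573}$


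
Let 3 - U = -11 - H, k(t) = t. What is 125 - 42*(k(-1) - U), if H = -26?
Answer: -337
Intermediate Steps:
U = -12 (U = 3 - (-11 - 1*(-26)) = 3 - (-11 + 26) = 3 - 1*15 = 3 - 15 = -12)
125 - 42*(k(-1) - U) = 125 - 42*(-1 - 1*(-12)) = 125 - 42*(-1 + 12) = 125 - 42*11 = 125 - 462 = -337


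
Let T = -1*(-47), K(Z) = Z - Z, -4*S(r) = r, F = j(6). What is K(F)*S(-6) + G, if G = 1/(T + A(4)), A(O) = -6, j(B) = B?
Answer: 1/41 ≈ 0.024390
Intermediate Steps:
F = 6
S(r) = -r/4
K(Z) = 0
T = 47
G = 1/41 (G = 1/(47 - 6) = 1/41 ≈ 0.024390)
K(F)*S(-6) + G = 0*(-¼*(-6)) + 1/41 = 0*(3/2) + 1/41 = 0 + 1/41 = 1/41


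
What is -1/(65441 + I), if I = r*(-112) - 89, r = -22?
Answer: -1/67816 ≈ -1.4746e-5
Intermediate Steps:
I = 2375 (I = -22*(-112) - 89 = 2464 - 89 = 2375)
-1/(65441 + I) = -1/(65441 + 2375) = -1/67816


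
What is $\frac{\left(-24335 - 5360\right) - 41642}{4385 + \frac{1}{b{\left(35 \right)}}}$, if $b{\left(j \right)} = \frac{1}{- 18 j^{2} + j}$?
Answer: $\frac{1659}{410} \approx 4.0463$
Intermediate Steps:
$b{\left(j \right)} = \frac{1}{j - 18 j^{2}}$
$\frac{\left(-24335 - 5360\right) - 41642}{4385 + \frac{1}{b{\left(35 \right)}}} = \frac{\left(-24335 - 5360\right) - 41642}{4385 + \frac{1}{\left(-1\right) \frac{1}{35} \frac{1}{-1 + 18 \cdot 35}}} = \frac{\left(-24335 - 5360\right) - 41642}{4385 + \frac{1}{\left(-1\right) \frac{1}{35} \frac{1}{-1 + 630}}} = \frac{-29695 - 41642}{4385 + \frac{1}{\left(-1\right) \frac{1}{35} \cdot \frac{1}{629}}} = - \frac{71337}{4385 + \frac{1}{\left(-1\right) \frac{1}{35} \cdot \frac{1}{629}}} = - \frac{71337}{4385 + \frac{1}{- \frac{1}{22015}}} = - \frac{71337}{4385 - 22015} = - \frac{71337}{-17630} = \left(-71337\right) \left(- \frac{1}{17630}\right) = \frac{1659}{410}$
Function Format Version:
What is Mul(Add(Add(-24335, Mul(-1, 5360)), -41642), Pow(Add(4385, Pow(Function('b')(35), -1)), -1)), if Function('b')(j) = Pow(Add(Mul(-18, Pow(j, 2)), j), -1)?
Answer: Rational(1659, 410) ≈ 4.0463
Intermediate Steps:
Function('b')(j) = Pow(Add(j, Mul(-18, Pow(j, 2))), -1)
Mul(Add(Add(-24335, Mul(-1, 5360)), -41642), Pow(Add(4385, Pow(Function('b')(35), -1)), -1)) = Mul(Add(Add(-24335, Mul(-1, 5360)), -41642), Pow(Add(4385, Pow(Mul(-1, Pow(35, -1), Pow(Add(-1, Mul(18, 35)), -1)), -1)), -1)) = Mul(Add(Add(-24335, -5360), -41642), Pow(Add(4385, Pow(Mul(-1, Rational(1, 35), Pow(Add(-1, 630), -1)), -1)), -1)) = Mul(Add(-29695, -41642), Pow(Add(4385, Pow(Mul(-1, Rational(1, 35), Pow(629, -1)), -1)), -1)) = Mul(-71337, Pow(Add(4385, Pow(Mul(-1, Rational(1, 35), Rational(1, 629)), -1)), -1)) = Mul(-71337, Pow(Add(4385, Pow(Rational(-1, 22015), -1)), -1)) = Mul(-71337, Pow(Add(4385, -22015), -1)) = Mul(-71337, Pow(-17630, -1)) = Mul(-71337, Rational(-1, 17630)) = Rational(1659, 410)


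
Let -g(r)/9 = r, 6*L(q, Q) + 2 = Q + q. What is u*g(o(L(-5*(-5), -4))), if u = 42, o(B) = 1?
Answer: -378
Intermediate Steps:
L(q, Q) = -⅓ + Q/6 + q/6 (L(q, Q) = -⅓ + (Q + q)/6 = -⅓ + (Q/6 + q/6) = -⅓ + Q/6 + q/6)
g(r) = -9*r
u*g(o(L(-5*(-5), -4))) = 42*(-9*1) = 42*(-9) = -378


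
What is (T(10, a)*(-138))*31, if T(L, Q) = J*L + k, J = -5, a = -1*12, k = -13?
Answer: 269514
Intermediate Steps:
a = -12
T(L, Q) = -13 - 5*L (T(L, Q) = -5*L - 13 = -13 - 5*L)
(T(10, a)*(-138))*31 = ((-13 - 5*10)*(-138))*31 = ((-13 - 50)*(-138))*31 = -63*(-138)*31 = 8694*31 = 269514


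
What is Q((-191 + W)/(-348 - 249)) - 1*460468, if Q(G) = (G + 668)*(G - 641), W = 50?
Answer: -35191411516/39601 ≈ -8.8865e+5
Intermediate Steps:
Q(G) = (-641 + G)*(668 + G) (Q(G) = (668 + G)*(-641 + G) = (-641 + G)*(668 + G))
Q((-191 + W)/(-348 - 249)) - 1*460468 = (-428188 + ((-191 + 50)/(-348 - 249))**2 + 27*((-191 + 50)/(-348 - 249))) - 1*460468 = (-428188 + (-141/(-597))**2 + 27*(-141/(-597))) - 460468 = (-428188 + (-141*(-1/597))**2 + 27*(-141*(-1/597))) - 460468 = (-428188 + (47/199)**2 + 27*(47/199)) - 460468 = (-428188 + 2209/39601 + 1269/199) - 460468 = -16956418248/39601 - 460468 = -35191411516/39601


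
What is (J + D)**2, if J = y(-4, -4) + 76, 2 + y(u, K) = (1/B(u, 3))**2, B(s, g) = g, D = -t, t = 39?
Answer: 99856/81 ≈ 1232.8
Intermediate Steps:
D = -39 (D = -1*39 = -39)
y(u, K) = -17/9 (y(u, K) = -2 + (1/3)**2 = -2 + 1/9 = -17/9)
J = 667/9 (J = -17/9 + 76 = 667/9 ≈ 74.111)
(J + D)**2 = (667/9 - 39)**2 = (316/9)**2 = 99856/81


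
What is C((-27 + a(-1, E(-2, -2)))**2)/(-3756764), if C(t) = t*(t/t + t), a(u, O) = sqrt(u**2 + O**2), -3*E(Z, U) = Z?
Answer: -21808907/152148942 + 13157*sqrt(13)/1878382 ≈ -0.11808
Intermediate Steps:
E(Z, U) = -Z/3
a(u, O) = sqrt(O**2 + u**2)
C(t) = t*(1 + t)
C((-27 + a(-1, E(-2, -2)))**2)/(-3756764) = ((-27 + sqrt((-1/3*(-2))**2 + (-1)**2))**2*(1 + (-27 + sqrt((-1/3*(-2))**2 + (-1)**2))**2))/(-3756764) = ((-27 + sqrt((2/3)**2 + 1))**2*(1 + (-27 + sqrt((2/3)**2 + 1))**2))*(-1/3756764) = ((-27 + sqrt(4/9 + 1))**2*(1 + (-27 + sqrt(4/9 + 1))**2))*(-1/3756764) = ((-27 + sqrt(13/9))**2*(1 + (-27 + sqrt(13/9))**2))*(-1/3756764) = ((-27 + sqrt(13)/3)**2*(1 + (-27 + sqrt(13)/3)**2))*(-1/3756764) = -(-27 + sqrt(13)/3)**2*(1 + (-27 + sqrt(13)/3)**2)/3756764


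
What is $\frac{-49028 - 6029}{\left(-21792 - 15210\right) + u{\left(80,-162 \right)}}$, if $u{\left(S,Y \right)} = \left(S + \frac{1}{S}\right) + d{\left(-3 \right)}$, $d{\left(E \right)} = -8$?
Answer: $\frac{4404560}{2954399} \approx 1.4908$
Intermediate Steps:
$u{\left(S,Y \right)} = -8 + S + \frac{1}{S}$ ($u{\left(S,Y \right)} = \left(S + \frac{1}{S}\right) - 8 = -8 + S + \frac{1}{S}$)
$\frac{-49028 - 6029}{\left(-21792 - 15210\right) + u{\left(80,-162 \right)}} = \frac{-49028 - 6029}{\left(-21792 - 15210\right) + \left(-8 + 80 + \frac{1}{80}\right)} = - \frac{55057}{\left(-21792 - 15210\right) + \left(-8 + 80 + \frac{1}{80}\right)} = - \frac{55057}{-37002 + \frac{5761}{80}} = - \frac{55057}{- \frac{2954399}{80}} = \left(-55057\right) \left(- \frac{80}{2954399}\right) = \frac{4404560}{2954399}$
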